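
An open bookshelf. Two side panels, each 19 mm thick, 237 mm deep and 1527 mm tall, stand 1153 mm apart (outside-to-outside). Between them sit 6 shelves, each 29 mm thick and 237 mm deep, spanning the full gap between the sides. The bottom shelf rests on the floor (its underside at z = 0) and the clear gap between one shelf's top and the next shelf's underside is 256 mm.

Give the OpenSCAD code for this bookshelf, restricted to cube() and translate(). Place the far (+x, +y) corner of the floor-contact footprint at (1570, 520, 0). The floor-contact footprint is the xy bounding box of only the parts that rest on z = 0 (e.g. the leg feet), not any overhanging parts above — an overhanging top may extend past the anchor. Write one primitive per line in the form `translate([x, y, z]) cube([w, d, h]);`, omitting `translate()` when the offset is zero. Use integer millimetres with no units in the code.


translate([417, 283, 0]) cube([19, 237, 1527]);
translate([1551, 283, 0]) cube([19, 237, 1527]);
translate([436, 283, 0]) cube([1115, 237, 29]);
translate([436, 283, 285]) cube([1115, 237, 29]);
translate([436, 283, 570]) cube([1115, 237, 29]);
translate([436, 283, 855]) cube([1115, 237, 29]);
translate([436, 283, 1140]) cube([1115, 237, 29]);
translate([436, 283, 1425]) cube([1115, 237, 29]);


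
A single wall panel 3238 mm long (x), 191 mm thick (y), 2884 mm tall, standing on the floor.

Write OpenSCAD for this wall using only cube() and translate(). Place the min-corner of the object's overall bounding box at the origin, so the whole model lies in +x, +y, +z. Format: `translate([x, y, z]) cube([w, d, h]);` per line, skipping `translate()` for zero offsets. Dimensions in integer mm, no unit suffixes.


cube([3238, 191, 2884]);


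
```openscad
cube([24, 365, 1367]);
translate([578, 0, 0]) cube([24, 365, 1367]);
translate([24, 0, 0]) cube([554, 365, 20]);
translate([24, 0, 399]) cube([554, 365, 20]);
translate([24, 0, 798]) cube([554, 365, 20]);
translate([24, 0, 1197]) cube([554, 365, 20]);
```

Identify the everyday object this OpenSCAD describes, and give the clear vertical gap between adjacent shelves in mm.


A bookshelf. The clear shelf gap is 379 mm.

Two tall side panels with 4 horizontal boards between them — a bookshelf. The first two shelf undersides are at z = 0 and z = 399; with shelf thickness 20, the clear gap is 399 − 0 − 20 = 379 mm.


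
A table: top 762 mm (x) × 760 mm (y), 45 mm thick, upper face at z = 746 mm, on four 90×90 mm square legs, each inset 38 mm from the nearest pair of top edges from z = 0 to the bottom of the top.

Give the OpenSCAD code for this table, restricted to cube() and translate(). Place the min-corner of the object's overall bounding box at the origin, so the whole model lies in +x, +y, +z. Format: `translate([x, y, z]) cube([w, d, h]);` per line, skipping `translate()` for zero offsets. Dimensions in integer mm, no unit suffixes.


// leg_h = 746 - 45 = 701
translate([0, 0, 701]) cube([762, 760, 45]);
translate([38, 38, 0]) cube([90, 90, 701]);
translate([634, 38, 0]) cube([90, 90, 701]);
translate([38, 632, 0]) cube([90, 90, 701]);
translate([634, 632, 0]) cube([90, 90, 701]);


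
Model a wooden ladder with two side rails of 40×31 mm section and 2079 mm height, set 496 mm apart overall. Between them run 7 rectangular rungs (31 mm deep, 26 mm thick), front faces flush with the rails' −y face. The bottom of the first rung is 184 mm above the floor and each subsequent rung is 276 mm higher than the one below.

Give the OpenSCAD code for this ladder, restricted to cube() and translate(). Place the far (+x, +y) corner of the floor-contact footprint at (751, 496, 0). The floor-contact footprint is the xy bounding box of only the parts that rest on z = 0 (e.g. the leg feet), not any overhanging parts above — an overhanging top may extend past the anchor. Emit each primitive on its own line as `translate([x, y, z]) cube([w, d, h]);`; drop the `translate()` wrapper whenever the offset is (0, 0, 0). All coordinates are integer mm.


translate([255, 465, 0]) cube([40, 31, 2079]);
translate([711, 465, 0]) cube([40, 31, 2079]);
translate([295, 465, 184]) cube([416, 31, 26]);
translate([295, 465, 460]) cube([416, 31, 26]);
translate([295, 465, 736]) cube([416, 31, 26]);
translate([295, 465, 1012]) cube([416, 31, 26]);
translate([295, 465, 1288]) cube([416, 31, 26]);
translate([295, 465, 1564]) cube([416, 31, 26]);
translate([295, 465, 1840]) cube([416, 31, 26]);


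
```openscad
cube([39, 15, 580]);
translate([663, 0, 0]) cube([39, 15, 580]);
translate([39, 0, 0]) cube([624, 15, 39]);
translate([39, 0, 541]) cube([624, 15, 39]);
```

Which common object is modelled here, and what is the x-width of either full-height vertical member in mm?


A picture frame. The border width is 39 mm.

Four thin pieces enclosing a rectangular opening — a picture frame. The two full-height stiles are 580 mm tall; the top rail sits at z = 541 and is 39 mm tall, so the border above the opening is 580 − 541 = 39 mm, matching the stile x-width.


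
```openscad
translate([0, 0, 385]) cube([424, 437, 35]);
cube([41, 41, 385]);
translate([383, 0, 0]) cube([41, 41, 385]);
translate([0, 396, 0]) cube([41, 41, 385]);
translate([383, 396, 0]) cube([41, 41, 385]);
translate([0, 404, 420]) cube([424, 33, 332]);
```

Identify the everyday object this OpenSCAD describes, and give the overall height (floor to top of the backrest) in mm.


A chair. The overall height is 752 mm.

A slab on four corner posts with a tall panel at the back — a chair. The seat slab sits at z = 385 with thickness 35, and the 332 mm backrest starts at the seat top, so the overall height is 385 + 35 + 332 = 752 mm.


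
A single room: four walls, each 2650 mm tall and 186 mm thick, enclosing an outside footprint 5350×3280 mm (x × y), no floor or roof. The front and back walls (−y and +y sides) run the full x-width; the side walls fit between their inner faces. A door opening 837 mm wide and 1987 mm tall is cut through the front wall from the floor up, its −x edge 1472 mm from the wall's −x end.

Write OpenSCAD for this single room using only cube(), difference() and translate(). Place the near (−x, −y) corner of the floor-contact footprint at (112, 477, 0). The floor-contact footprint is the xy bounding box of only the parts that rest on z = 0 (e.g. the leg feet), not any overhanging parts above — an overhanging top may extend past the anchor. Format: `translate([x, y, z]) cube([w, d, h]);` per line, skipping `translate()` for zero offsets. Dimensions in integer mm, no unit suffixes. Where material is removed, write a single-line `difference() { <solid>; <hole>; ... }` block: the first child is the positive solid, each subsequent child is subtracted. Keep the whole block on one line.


difference() { translate([112, 477, 0]) cube([5350, 186, 2650]); translate([1584, 477, 0]) cube([837, 186, 1987]); }
translate([112, 3571, 0]) cube([5350, 186, 2650]);
translate([112, 663, 0]) cube([186, 2908, 2650]);
translate([5276, 663, 0]) cube([186, 2908, 2650]);


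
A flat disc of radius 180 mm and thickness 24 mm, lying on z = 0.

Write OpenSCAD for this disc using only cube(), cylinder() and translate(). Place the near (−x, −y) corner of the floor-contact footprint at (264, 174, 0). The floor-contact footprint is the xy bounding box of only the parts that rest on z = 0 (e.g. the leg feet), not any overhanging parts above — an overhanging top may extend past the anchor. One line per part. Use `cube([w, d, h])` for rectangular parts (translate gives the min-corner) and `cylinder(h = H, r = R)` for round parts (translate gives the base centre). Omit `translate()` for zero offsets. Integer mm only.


translate([444, 354, 0]) cylinder(h = 24, r = 180);


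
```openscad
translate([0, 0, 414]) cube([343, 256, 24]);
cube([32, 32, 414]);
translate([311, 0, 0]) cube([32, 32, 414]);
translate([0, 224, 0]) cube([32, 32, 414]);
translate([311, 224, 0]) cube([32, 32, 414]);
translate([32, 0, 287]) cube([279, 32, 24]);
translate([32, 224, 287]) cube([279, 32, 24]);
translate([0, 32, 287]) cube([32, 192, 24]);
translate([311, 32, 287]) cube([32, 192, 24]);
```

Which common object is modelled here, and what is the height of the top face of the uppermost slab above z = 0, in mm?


A stool. The seat height is 438 mm.

A 343×256×24 slab at z = 414 on four corner posts — a stool. The seat top is 414 + 24 = 438 mm.


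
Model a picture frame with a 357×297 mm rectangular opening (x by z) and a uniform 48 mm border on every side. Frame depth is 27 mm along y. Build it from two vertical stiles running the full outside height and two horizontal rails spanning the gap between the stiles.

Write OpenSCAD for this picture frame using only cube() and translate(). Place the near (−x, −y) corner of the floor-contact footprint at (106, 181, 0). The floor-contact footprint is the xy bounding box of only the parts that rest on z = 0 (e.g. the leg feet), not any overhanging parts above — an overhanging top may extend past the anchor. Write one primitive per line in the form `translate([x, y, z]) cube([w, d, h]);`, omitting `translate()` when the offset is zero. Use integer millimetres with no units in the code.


translate([106, 181, 0]) cube([48, 27, 393]);
translate([511, 181, 0]) cube([48, 27, 393]);
translate([154, 181, 0]) cube([357, 27, 48]);
translate([154, 181, 345]) cube([357, 27, 48]);


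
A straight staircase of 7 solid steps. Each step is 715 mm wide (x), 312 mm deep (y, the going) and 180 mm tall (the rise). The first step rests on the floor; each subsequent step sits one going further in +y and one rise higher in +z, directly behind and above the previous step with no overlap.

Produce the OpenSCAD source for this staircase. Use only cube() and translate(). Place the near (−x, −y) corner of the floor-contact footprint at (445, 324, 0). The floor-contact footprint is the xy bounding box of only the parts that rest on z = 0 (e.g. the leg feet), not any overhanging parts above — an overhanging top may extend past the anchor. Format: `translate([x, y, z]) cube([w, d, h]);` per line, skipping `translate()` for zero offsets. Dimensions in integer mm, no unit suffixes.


translate([445, 324, 0]) cube([715, 312, 180]);
translate([445, 636, 180]) cube([715, 312, 180]);
translate([445, 948, 360]) cube([715, 312, 180]);
translate([445, 1260, 540]) cube([715, 312, 180]);
translate([445, 1572, 720]) cube([715, 312, 180]);
translate([445, 1884, 900]) cube([715, 312, 180]);
translate([445, 2196, 1080]) cube([715, 312, 180]);


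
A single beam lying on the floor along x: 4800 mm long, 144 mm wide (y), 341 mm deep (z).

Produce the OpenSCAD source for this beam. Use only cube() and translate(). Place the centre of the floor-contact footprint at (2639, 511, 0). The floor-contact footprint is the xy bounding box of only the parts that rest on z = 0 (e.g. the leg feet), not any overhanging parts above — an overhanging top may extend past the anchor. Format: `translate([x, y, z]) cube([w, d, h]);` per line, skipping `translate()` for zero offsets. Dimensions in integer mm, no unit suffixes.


translate([239, 439, 0]) cube([4800, 144, 341]);


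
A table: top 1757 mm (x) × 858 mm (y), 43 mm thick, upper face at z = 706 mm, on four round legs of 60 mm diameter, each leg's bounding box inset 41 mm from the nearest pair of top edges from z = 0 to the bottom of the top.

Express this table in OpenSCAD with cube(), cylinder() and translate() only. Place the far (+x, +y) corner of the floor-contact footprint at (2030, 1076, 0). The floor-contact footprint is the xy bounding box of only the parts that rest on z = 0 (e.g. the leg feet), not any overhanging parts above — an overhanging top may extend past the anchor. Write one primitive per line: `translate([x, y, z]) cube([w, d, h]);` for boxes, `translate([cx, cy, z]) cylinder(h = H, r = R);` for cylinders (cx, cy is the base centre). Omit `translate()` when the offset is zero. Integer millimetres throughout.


translate([314, 259, 663]) cube([1757, 858, 43]);
translate([385, 330, 0]) cylinder(h = 663, r = 30);
translate([2000, 330, 0]) cylinder(h = 663, r = 30);
translate([385, 1046, 0]) cylinder(h = 663, r = 30);
translate([2000, 1046, 0]) cylinder(h = 663, r = 30);


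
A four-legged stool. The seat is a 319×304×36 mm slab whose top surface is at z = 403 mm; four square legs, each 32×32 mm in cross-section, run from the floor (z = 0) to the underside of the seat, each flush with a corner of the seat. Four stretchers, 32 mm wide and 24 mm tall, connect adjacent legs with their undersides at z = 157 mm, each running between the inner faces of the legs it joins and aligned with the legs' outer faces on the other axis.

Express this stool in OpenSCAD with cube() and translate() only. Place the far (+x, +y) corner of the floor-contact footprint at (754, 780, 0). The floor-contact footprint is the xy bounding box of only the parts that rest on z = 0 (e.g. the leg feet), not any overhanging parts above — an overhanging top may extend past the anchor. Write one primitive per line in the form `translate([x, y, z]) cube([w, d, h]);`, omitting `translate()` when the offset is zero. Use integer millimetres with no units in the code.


translate([435, 476, 367]) cube([319, 304, 36]);
translate([435, 476, 0]) cube([32, 32, 367]);
translate([722, 476, 0]) cube([32, 32, 367]);
translate([435, 748, 0]) cube([32, 32, 367]);
translate([722, 748, 0]) cube([32, 32, 367]);
translate([467, 476, 157]) cube([255, 32, 24]);
translate([467, 748, 157]) cube([255, 32, 24]);
translate([435, 508, 157]) cube([32, 240, 24]);
translate([722, 508, 157]) cube([32, 240, 24]);


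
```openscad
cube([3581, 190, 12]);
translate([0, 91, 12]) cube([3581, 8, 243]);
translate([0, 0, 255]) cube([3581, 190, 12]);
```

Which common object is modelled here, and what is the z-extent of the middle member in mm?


An I-beam. The web height is 243 mm.

Two wide flanges with a thin centred web — an I-beam. Overall 267 mm minus two 12 mm flanges gives a web of 267 − 2·12 = 243 mm.


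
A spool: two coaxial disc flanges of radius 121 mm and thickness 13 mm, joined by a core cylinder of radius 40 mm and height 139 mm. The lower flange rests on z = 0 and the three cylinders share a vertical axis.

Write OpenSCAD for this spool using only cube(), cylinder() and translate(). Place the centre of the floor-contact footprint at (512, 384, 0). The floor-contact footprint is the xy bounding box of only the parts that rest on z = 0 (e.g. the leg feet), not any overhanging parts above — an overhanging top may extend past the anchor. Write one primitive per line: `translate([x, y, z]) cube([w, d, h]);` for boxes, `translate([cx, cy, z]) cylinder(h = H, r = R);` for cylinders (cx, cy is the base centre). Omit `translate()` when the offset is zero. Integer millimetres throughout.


translate([512, 384, 0]) cylinder(h = 13, r = 121);
translate([512, 384, 13]) cylinder(h = 139, r = 40);
translate([512, 384, 152]) cylinder(h = 13, r = 121);


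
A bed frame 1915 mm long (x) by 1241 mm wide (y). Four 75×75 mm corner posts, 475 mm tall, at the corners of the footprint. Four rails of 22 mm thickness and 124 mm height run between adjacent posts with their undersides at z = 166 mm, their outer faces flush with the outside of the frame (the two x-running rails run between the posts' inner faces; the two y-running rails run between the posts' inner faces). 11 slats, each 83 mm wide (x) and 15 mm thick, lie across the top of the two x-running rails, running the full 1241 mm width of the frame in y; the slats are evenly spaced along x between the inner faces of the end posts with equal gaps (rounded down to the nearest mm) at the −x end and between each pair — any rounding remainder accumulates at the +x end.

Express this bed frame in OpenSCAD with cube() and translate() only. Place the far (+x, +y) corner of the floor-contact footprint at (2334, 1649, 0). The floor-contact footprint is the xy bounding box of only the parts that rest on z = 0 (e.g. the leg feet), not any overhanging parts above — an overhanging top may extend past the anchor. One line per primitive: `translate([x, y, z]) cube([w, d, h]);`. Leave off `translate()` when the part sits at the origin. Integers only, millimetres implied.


translate([419, 408, 0]) cube([75, 75, 475]);
translate([419, 1574, 0]) cube([75, 75, 475]);
translate([2259, 408, 0]) cube([75, 75, 475]);
translate([2259, 1574, 0]) cube([75, 75, 475]);
translate([494, 408, 166]) cube([1765, 22, 124]);
translate([494, 1627, 166]) cube([1765, 22, 124]);
translate([419, 483, 166]) cube([22, 1091, 124]);
translate([2312, 483, 166]) cube([22, 1091, 124]);
translate([565, 408, 290]) cube([83, 1241, 15]);
translate([719, 408, 290]) cube([83, 1241, 15]);
translate([873, 408, 290]) cube([83, 1241, 15]);
translate([1027, 408, 290]) cube([83, 1241, 15]);
translate([1181, 408, 290]) cube([83, 1241, 15]);
translate([1335, 408, 290]) cube([83, 1241, 15]);
translate([1489, 408, 290]) cube([83, 1241, 15]);
translate([1643, 408, 290]) cube([83, 1241, 15]);
translate([1797, 408, 290]) cube([83, 1241, 15]);
translate([1951, 408, 290]) cube([83, 1241, 15]);
translate([2105, 408, 290]) cube([83, 1241, 15]);


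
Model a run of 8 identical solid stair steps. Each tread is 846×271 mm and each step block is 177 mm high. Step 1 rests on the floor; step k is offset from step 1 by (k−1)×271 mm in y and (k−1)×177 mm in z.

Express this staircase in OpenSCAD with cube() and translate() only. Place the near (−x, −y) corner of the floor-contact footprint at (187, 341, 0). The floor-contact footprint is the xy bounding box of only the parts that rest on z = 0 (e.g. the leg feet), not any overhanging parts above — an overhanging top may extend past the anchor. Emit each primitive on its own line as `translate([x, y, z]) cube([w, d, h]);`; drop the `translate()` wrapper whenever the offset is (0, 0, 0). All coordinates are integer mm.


translate([187, 341, 0]) cube([846, 271, 177]);
translate([187, 612, 177]) cube([846, 271, 177]);
translate([187, 883, 354]) cube([846, 271, 177]);
translate([187, 1154, 531]) cube([846, 271, 177]);
translate([187, 1425, 708]) cube([846, 271, 177]);
translate([187, 1696, 885]) cube([846, 271, 177]);
translate([187, 1967, 1062]) cube([846, 271, 177]);
translate([187, 2238, 1239]) cube([846, 271, 177]);


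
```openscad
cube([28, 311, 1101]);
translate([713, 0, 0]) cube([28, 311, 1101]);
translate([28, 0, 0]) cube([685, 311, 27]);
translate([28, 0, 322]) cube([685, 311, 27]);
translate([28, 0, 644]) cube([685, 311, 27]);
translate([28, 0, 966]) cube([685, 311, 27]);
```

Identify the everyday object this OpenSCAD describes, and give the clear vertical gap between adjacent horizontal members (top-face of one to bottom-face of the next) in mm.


A bookshelf. The clear shelf gap is 295 mm.

Two tall side panels with 4 horizontal boards between them — a bookshelf. The first two shelf undersides are at z = 0 and z = 322; with shelf thickness 27, the clear gap is 322 − 0 − 27 = 295 mm.


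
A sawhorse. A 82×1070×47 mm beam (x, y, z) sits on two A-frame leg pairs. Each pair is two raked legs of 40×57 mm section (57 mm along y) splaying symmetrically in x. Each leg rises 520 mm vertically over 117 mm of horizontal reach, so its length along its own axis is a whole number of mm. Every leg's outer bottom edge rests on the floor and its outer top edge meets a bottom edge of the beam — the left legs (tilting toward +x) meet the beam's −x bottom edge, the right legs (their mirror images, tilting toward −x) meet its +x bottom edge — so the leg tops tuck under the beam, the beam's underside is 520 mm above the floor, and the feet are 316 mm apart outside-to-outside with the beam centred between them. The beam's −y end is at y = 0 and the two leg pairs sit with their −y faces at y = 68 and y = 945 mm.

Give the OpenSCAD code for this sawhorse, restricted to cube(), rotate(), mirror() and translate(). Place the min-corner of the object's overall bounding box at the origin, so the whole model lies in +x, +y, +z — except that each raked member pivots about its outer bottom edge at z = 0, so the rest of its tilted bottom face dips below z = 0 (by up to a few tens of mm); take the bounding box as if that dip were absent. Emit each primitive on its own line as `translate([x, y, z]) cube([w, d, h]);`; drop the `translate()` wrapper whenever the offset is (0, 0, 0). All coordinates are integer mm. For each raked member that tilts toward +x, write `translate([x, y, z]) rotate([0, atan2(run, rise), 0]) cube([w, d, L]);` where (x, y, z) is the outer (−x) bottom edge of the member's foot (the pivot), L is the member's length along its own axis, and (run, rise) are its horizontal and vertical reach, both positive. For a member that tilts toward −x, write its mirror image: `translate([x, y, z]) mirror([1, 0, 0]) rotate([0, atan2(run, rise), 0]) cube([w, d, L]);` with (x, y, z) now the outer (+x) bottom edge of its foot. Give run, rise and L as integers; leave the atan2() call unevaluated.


translate([117, 0, 520]) cube([82, 1070, 47]);
translate([0, 68, 0]) rotate([0, atan2(117, 520), 0]) cube([40, 57, 533]);
translate([316, 68, 0]) mirror([1, 0, 0]) rotate([0, atan2(117, 520), 0]) cube([40, 57, 533]);
translate([0, 945, 0]) rotate([0, atan2(117, 520), 0]) cube([40, 57, 533]);
translate([316, 945, 0]) mirror([1, 0, 0]) rotate([0, atan2(117, 520), 0]) cube([40, 57, 533]);


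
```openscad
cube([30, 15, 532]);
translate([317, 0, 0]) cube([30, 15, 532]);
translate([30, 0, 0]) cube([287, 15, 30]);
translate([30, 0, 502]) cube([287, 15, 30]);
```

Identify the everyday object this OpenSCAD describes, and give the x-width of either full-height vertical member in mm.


A picture frame. The border width is 30 mm.

Four thin pieces enclosing a rectangular opening — a picture frame. The two full-height stiles are 532 mm tall; the top rail sits at z = 502 and is 30 mm tall, so the border above the opening is 532 − 502 = 30 mm, matching the stile x-width.


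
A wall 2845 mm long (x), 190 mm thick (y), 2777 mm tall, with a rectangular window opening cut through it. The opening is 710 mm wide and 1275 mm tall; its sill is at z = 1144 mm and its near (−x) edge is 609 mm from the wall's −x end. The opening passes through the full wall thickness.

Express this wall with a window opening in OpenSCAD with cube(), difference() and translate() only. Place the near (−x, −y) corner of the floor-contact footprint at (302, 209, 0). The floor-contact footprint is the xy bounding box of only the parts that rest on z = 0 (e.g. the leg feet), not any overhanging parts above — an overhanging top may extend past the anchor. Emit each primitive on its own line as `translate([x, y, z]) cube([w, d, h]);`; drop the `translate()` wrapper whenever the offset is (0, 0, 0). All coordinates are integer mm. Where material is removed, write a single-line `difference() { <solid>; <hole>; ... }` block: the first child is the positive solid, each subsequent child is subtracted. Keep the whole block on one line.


difference() { translate([302, 209, 0]) cube([2845, 190, 2777]); translate([911, 209, 1144]) cube([710, 190, 1275]); }


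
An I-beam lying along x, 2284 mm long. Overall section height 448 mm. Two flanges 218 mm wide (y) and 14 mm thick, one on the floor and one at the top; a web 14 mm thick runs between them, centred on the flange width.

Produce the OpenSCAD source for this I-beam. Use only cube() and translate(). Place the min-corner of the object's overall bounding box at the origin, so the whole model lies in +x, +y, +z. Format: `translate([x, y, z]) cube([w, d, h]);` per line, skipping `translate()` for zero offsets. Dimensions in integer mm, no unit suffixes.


cube([2284, 218, 14]);
translate([0, 102, 14]) cube([2284, 14, 420]);
translate([0, 0, 434]) cube([2284, 218, 14]);


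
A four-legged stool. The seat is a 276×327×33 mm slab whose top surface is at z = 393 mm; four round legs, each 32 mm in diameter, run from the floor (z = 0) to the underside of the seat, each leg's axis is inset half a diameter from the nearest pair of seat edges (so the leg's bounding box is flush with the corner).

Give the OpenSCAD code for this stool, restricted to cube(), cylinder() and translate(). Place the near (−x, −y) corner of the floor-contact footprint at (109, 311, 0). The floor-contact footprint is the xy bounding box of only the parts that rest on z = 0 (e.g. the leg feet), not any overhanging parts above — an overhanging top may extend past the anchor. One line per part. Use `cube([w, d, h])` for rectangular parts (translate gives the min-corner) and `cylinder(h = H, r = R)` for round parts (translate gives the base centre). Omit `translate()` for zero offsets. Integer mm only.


// leg_h = 393 - 33 = 360
translate([109, 311, 360]) cube([276, 327, 33]);
translate([125, 327, 0]) cylinder(h = 360, r = 16);
translate([369, 327, 0]) cylinder(h = 360, r = 16);
translate([125, 622, 0]) cylinder(h = 360, r = 16);
translate([369, 622, 0]) cylinder(h = 360, r = 16);


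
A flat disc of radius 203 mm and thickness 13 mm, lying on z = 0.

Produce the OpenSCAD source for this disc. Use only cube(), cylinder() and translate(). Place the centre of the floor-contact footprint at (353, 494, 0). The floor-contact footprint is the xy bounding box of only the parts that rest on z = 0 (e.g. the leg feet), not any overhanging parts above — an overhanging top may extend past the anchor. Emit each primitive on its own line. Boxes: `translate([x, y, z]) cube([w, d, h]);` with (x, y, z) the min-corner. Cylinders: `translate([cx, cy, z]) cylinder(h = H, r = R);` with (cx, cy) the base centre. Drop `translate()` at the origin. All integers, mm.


translate([353, 494, 0]) cylinder(h = 13, r = 203);


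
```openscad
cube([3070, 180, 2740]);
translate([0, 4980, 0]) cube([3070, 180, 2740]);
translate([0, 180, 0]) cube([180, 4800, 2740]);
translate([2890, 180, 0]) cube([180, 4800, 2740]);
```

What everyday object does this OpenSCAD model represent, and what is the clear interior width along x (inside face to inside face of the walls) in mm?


A house (or room) frame. The interior width is 2710 mm.

Four 2740 mm walls enclosing a rectangle with no floor or roof — a room or house frame. Outside width is 3070 mm and wall thickness is 180 mm, so the interior width is 3070 − 2 × 180 = 2710 mm.


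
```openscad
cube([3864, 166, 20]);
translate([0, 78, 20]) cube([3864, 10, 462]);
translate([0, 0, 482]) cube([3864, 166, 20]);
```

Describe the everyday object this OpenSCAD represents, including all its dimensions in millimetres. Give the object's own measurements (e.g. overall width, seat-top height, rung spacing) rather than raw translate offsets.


An I-beam lying along x, 3864 mm long. Overall section height 502 mm. Two flanges 166 mm wide (y) and 20 mm thick, one on the floor and one at the top; a web 10 mm thick runs between them, centred on the flange width.


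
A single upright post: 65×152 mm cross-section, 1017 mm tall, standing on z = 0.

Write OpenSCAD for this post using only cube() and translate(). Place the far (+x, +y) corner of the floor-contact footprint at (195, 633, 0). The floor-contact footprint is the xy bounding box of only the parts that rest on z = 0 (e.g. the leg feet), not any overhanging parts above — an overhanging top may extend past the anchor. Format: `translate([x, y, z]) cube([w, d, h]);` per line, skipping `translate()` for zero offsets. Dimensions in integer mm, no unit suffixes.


translate([130, 481, 0]) cube([65, 152, 1017]);


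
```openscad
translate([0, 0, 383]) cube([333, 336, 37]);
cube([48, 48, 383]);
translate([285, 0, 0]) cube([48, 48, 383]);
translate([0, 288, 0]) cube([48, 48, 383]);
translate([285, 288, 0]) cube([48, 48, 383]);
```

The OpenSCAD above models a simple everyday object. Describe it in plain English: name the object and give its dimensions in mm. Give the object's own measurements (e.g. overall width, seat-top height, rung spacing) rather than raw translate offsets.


A four-legged stool. The seat is a 333×336×37 mm slab whose top surface is at z = 420 mm; four square legs, each 48×48 mm in cross-section, run from the floor (z = 0) to the underside of the seat, each flush with a corner of the seat.


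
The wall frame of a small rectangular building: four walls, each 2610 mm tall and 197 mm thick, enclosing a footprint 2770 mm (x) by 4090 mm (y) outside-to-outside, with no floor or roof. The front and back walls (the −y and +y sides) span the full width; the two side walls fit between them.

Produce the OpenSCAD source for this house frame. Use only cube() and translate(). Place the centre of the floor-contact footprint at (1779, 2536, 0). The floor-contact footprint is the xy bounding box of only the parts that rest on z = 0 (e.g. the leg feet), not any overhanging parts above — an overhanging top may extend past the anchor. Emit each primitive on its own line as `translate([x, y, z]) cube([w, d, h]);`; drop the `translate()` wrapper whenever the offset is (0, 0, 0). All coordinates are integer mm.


translate([394, 491, 0]) cube([2770, 197, 2610]);
translate([394, 4384, 0]) cube([2770, 197, 2610]);
translate([394, 688, 0]) cube([197, 3696, 2610]);
translate([2967, 688, 0]) cube([197, 3696, 2610]);


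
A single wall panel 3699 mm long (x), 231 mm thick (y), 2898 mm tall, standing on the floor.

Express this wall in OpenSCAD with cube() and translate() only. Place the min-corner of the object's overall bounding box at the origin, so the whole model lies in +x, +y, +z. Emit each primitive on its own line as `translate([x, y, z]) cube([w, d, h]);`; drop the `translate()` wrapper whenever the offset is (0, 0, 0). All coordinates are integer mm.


cube([3699, 231, 2898]);


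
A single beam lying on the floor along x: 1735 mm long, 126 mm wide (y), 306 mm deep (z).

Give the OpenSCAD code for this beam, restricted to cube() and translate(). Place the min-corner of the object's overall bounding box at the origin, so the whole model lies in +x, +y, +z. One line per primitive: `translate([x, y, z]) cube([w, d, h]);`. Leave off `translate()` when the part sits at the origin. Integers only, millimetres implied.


cube([1735, 126, 306]);


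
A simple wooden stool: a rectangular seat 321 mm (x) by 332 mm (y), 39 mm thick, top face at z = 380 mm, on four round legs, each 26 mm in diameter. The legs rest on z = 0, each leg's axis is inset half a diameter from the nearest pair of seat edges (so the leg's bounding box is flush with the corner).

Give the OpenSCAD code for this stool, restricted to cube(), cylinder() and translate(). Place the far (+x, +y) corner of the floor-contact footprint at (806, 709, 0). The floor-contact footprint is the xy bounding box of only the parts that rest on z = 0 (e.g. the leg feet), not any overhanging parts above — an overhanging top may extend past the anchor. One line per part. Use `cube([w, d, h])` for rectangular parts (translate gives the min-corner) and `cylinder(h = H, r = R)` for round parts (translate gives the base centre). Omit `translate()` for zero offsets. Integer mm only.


// leg_h = 380 - 39 = 341
translate([485, 377, 341]) cube([321, 332, 39]);
translate([498, 390, 0]) cylinder(h = 341, r = 13);
translate([793, 390, 0]) cylinder(h = 341, r = 13);
translate([498, 696, 0]) cylinder(h = 341, r = 13);
translate([793, 696, 0]) cylinder(h = 341, r = 13);


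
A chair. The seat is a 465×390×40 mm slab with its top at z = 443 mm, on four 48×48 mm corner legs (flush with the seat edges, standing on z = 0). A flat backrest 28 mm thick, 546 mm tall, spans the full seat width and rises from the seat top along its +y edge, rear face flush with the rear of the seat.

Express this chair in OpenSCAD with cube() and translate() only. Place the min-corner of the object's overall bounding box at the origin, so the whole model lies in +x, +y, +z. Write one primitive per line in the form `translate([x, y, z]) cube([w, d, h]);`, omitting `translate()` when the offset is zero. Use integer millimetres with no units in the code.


translate([0, 0, 403]) cube([465, 390, 40]);
cube([48, 48, 403]);
translate([417, 0, 0]) cube([48, 48, 403]);
translate([0, 342, 0]) cube([48, 48, 403]);
translate([417, 342, 0]) cube([48, 48, 403]);
translate([0, 362, 443]) cube([465, 28, 546]);


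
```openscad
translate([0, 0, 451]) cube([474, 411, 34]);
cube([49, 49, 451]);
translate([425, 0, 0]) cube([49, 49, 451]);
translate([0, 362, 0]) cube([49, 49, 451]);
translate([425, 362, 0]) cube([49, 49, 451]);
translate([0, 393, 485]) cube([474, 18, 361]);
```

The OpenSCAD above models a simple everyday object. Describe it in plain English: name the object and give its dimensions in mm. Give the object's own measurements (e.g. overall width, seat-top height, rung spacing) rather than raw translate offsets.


A chair. The seat is a 474×411×34 mm slab with its top at z = 485 mm, on four 49×49 mm corner legs (flush with the seat edges, standing on z = 0). A flat backrest 18 mm thick, 361 mm tall, spans the full seat width and rises from the seat top along its +y edge, rear face flush with the rear of the seat.


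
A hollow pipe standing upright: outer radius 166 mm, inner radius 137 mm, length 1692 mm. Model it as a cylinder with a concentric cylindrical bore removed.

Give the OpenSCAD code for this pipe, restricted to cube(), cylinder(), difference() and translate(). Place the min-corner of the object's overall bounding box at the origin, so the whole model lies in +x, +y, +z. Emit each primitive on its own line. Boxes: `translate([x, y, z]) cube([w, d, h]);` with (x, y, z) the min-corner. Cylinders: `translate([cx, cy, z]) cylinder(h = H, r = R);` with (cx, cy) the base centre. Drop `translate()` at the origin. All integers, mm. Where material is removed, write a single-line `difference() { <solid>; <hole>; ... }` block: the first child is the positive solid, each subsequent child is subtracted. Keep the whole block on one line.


difference() { translate([166, 166, 0]) cylinder(h = 1692, r = 166); translate([166, 166, 0]) cylinder(h = 1692, r = 137); }


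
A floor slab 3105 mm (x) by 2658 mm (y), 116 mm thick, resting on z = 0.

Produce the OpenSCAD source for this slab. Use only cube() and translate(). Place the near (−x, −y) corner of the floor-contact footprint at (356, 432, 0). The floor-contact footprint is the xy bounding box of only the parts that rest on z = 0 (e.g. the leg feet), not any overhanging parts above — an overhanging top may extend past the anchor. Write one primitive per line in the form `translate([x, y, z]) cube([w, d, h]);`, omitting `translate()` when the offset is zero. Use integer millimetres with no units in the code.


translate([356, 432, 0]) cube([3105, 2658, 116]);


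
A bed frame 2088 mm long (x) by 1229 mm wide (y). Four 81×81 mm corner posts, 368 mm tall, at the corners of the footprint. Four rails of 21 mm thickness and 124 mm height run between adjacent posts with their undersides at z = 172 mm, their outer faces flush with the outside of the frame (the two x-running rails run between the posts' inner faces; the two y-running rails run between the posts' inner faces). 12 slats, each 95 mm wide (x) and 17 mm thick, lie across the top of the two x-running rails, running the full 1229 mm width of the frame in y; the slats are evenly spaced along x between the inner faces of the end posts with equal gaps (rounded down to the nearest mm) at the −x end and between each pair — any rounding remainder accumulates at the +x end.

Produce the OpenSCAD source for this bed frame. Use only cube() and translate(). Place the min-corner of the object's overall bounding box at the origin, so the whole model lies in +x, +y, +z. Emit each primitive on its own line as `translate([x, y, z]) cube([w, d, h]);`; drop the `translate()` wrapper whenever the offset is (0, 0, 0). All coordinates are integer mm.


// slat z = rail_z + rail_h = 172 + 124 = 296
// slat gap = ⌊(1926 − 12·95) / 13⌋ = 60
cube([81, 81, 368]);
translate([0, 1148, 0]) cube([81, 81, 368]);
translate([2007, 0, 0]) cube([81, 81, 368]);
translate([2007, 1148, 0]) cube([81, 81, 368]);
translate([81, 0, 172]) cube([1926, 21, 124]);
translate([81, 1208, 172]) cube([1926, 21, 124]);
translate([0, 81, 172]) cube([21, 1067, 124]);
translate([2067, 81, 172]) cube([21, 1067, 124]);
translate([141, 0, 296]) cube([95, 1229, 17]);
translate([296, 0, 296]) cube([95, 1229, 17]);
translate([451, 0, 296]) cube([95, 1229, 17]);
translate([606, 0, 296]) cube([95, 1229, 17]);
translate([761, 0, 296]) cube([95, 1229, 17]);
translate([916, 0, 296]) cube([95, 1229, 17]);
translate([1071, 0, 296]) cube([95, 1229, 17]);
translate([1226, 0, 296]) cube([95, 1229, 17]);
translate([1381, 0, 296]) cube([95, 1229, 17]);
translate([1536, 0, 296]) cube([95, 1229, 17]);
translate([1691, 0, 296]) cube([95, 1229, 17]);
translate([1846, 0, 296]) cube([95, 1229, 17]);


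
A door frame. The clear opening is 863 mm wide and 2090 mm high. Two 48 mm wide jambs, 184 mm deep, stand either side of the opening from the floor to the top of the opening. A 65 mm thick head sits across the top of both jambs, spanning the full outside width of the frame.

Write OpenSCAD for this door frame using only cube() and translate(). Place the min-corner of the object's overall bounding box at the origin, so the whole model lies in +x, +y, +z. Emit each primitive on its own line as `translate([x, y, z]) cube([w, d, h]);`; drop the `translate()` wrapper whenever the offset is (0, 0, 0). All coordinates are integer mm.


cube([48, 184, 2090]);
translate([911, 0, 0]) cube([48, 184, 2090]);
translate([0, 0, 2090]) cube([959, 184, 65]);


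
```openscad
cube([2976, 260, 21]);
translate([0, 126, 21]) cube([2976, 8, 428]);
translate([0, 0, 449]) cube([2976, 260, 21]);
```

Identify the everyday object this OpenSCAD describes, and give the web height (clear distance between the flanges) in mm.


An I-beam. The web height is 428 mm.

Two wide flanges with a thin centred web — an I-beam. Overall 470 mm minus two 21 mm flanges gives a web of 470 − 2·21 = 428 mm.


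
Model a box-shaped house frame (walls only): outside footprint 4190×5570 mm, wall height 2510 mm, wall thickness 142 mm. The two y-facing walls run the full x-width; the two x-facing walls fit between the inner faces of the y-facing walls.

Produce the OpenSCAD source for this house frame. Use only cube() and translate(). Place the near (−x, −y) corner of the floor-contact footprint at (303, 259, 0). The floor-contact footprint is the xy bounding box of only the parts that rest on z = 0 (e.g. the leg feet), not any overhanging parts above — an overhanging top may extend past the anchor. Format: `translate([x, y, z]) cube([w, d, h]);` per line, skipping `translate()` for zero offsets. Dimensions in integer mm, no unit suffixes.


translate([303, 259, 0]) cube([4190, 142, 2510]);
translate([303, 5687, 0]) cube([4190, 142, 2510]);
translate([303, 401, 0]) cube([142, 5286, 2510]);
translate([4351, 401, 0]) cube([142, 5286, 2510]);


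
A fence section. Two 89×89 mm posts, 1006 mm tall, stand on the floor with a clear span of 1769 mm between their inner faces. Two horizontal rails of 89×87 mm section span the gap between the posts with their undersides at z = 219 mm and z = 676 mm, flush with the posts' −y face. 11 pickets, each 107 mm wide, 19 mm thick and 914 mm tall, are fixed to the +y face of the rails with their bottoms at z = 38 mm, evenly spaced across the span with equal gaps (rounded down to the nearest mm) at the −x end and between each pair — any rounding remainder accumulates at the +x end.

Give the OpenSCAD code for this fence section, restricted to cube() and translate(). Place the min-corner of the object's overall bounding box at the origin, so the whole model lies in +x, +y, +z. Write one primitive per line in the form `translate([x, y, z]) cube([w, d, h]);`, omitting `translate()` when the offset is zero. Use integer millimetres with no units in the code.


cube([89, 89, 1006]);
translate([1858, 0, 0]) cube([89, 89, 1006]);
translate([89, 0, 219]) cube([1769, 89, 87]);
translate([89, 0, 676]) cube([1769, 89, 87]);
translate([138, 89, 38]) cube([107, 19, 914]);
translate([294, 89, 38]) cube([107, 19, 914]);
translate([450, 89, 38]) cube([107, 19, 914]);
translate([606, 89, 38]) cube([107, 19, 914]);
translate([762, 89, 38]) cube([107, 19, 914]);
translate([918, 89, 38]) cube([107, 19, 914]);
translate([1074, 89, 38]) cube([107, 19, 914]);
translate([1230, 89, 38]) cube([107, 19, 914]);
translate([1386, 89, 38]) cube([107, 19, 914]);
translate([1542, 89, 38]) cube([107, 19, 914]);
translate([1698, 89, 38]) cube([107, 19, 914]);
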